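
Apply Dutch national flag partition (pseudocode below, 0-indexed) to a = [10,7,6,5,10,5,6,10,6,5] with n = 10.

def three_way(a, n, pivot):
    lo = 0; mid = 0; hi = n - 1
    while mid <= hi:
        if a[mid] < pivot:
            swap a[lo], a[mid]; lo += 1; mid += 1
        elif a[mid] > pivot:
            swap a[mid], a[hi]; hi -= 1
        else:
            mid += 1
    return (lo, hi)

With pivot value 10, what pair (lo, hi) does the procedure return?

pivot = 10; lo=0, mid=0, hi=9
a[mid]=10=10: mid=1
a[mid]=7<10: swap a[0],a[1]; lo=1,mid=2 → [7,10,6,5,10,5,6,10,6,5]
a[mid]=6<10: swap a[1],a[2]; lo=2,mid=3 → [7,6,10,5,10,5,6,10,6,5]
a[mid]=5<10: swap a[2],a[3]; lo=3,mid=4 → [7,6,5,10,10,5,6,10,6,5]
a[mid]=10=10: mid=5
a[mid]=5<10: swap a[3],a[5]; lo=4,mid=6 → [7,6,5,5,10,10,6,10,6,5]
a[mid]=6<10: swap a[4],a[6]; lo=5,mid=7 → [7,6,5,5,6,10,10,10,6,5]
a[mid]=10=10: mid=8
a[mid]=6<10: swap a[5],a[8]; lo=6,mid=9 → [7,6,5,5,6,6,10,10,10,5]
a[mid]=5<10: swap a[6],a[9]; lo=7,mid=10 → [7,6,5,5,6,6,5,10,10,10]
end: lo=7, hi=9; a = [7,6,5,5,6,6,5,10,10,10]

(7, 9)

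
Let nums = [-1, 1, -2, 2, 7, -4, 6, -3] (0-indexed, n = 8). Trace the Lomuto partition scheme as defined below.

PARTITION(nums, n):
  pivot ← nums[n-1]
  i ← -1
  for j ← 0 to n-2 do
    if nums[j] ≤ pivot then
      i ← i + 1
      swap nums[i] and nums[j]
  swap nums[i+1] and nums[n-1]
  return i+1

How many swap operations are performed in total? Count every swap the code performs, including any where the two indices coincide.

2

pivot = nums[7] = -3; i = -1
j=0: nums[0]=-1 > -3 → no swap
j=1: nums[1]=1 > -3 → no swap
j=2: nums[2]=-2 > -3 → no swap
j=3: nums[3]=2 > -3 → no swap
j=4: nums[4]=7 > -3 → no swap
j=5: nums[5]=-4 ≤ -3 → i=0, swap nums[0],nums[5] → [-4, 1, -2, 2, 7, -1, 6, -3]
j=6: nums[6]=6 > -3 → no swap
final swap nums[1],nums[7] → [-4, -3, -2, 2, 7, -1, 6, 1]; return 1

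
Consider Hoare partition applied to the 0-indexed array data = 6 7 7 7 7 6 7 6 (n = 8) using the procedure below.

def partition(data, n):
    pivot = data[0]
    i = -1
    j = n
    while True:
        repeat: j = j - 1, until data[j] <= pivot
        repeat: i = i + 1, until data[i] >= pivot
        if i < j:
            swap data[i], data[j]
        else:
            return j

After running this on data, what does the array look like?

pivot = data[0] = 6; i = -1, j = 8
j→7 (data[7]=6≤6), i→0 (data[0]=6≥6); i<j, swap → 6 7 7 7 7 6 7 6
j→5 (data[5]=6≤6), i→1 (data[1]=7≥6); i<j, swap → 6 6 7 7 7 7 7 6
j→1, i→2; i≥j, return j=1. data = 6 6 7 7 7 7 7 6

6 6 7 7 7 7 7 6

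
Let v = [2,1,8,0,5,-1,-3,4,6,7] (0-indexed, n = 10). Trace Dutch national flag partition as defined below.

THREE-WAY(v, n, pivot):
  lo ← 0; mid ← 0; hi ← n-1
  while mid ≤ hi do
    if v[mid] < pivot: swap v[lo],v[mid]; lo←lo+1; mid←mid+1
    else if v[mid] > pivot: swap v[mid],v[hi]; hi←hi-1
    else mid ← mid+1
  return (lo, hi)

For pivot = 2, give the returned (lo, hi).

(4, 4)

lo=0 mid=0 hi=9
2=2: mid=1
1<2: swap(0,1), lo=1 mid=2 ⇒ [1,2,8,0,5,-1,-3,4,6,7]
8>2: swap(2,9), hi=8 ⇒ [1,2,7,0,5,-1,-3,4,6,8]
7>2: swap(2,8), hi=7 ⇒ [1,2,6,0,5,-1,-3,4,7,8]
6>2: swap(2,7), hi=6 ⇒ [1,2,4,0,5,-1,-3,6,7,8]
4>2: swap(2,6), hi=5 ⇒ [1,2,-3,0,5,-1,4,6,7,8]
-3<2: swap(1,2), lo=2 mid=3 ⇒ [1,-3,2,0,5,-1,4,6,7,8]
0<2: swap(2,3), lo=3 mid=4 ⇒ [1,-3,0,2,5,-1,4,6,7,8]
5>2: swap(4,5), hi=4 ⇒ [1,-3,0,2,-1,5,4,6,7,8]
-1<2: swap(3,4), lo=4 mid=5 ⇒ [1,-3,0,-1,2,5,4,6,7,8]
done. lo=4 hi=4; v=[1,-3,0,-1,2,5,4,6,7,8]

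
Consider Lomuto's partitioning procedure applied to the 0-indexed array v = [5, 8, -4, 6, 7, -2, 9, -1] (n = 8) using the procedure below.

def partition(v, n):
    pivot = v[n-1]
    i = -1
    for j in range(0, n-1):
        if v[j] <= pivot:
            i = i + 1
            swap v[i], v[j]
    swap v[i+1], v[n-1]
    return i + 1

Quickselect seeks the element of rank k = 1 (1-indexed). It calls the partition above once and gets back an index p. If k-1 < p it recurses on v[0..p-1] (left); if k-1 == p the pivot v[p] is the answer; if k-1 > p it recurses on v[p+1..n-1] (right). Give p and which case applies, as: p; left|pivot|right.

pivot = v[7] = -1; i = -1
j=0: v[0]=5 > -1 → no swap
j=1: v[1]=8 > -1 → no swap
j=2: v[2]=-4 ≤ -1 → i=0, swap v[0],v[2] → [-4, 8, 5, 6, 7, -2, 9, -1]
j=3: v[3]=6 > -1 → no swap
j=4: v[4]=7 > -1 → no swap
j=5: v[5]=-2 ≤ -1 → i=1, swap v[1],v[5] → [-4, -2, 5, 6, 7, 8, 9, -1]
j=6: v[6]=9 > -1 → no swap
final swap v[2],v[7] → [-4, -2, -1, 6, 7, 8, 9, 5]; return 2
p = 2; k-1 = 0 < 2 ⇒ left

2; left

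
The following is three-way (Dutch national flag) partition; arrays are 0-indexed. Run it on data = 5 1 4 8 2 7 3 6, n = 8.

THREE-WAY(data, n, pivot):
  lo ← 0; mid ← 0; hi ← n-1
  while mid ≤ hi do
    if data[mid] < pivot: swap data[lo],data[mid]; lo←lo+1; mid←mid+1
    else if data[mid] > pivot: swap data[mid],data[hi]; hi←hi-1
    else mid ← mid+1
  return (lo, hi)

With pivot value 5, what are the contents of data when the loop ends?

pivot = 5; lo=0, mid=0, hi=7
data[mid]=5=5: mid=1
data[mid]=1<5: swap data[0],data[1]; lo=1,mid=2 → 1 5 4 8 2 7 3 6
data[mid]=4<5: swap data[1],data[2]; lo=2,mid=3 → 1 4 5 8 2 7 3 6
data[mid]=8>5: swap data[3],data[7]; hi=6 → 1 4 5 6 2 7 3 8
data[mid]=6>5: swap data[3],data[6]; hi=5 → 1 4 5 3 2 7 6 8
data[mid]=3<5: swap data[2],data[3]; lo=3,mid=4 → 1 4 3 5 2 7 6 8
data[mid]=2<5: swap data[3],data[4]; lo=4,mid=5 → 1 4 3 2 5 7 6 8
data[mid]=7>5: swap data[5],data[5]; hi=4 → 1 4 3 2 5 7 6 8
end: lo=4, hi=4; data = 1 4 3 2 5 7 6 8

1 4 3 2 5 7 6 8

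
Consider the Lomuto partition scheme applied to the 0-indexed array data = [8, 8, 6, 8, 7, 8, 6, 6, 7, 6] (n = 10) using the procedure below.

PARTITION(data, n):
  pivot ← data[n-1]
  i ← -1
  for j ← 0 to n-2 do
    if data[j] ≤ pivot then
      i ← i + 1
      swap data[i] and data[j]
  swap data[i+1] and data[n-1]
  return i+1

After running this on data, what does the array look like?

[6, 6, 6, 6, 7, 8, 8, 8, 7, 8]

pivot = data[9] = 6; i = -1
j=0: data[0]=8 > 6 → no swap
j=1: data[1]=8 > 6 → no swap
j=2: data[2]=6 ≤ 6 → i=0, swap data[0],data[2] → [6, 8, 8, 8, 7, 8, 6, 6, 7, 6]
j=3: data[3]=8 > 6 → no swap
j=4: data[4]=7 > 6 → no swap
j=5: data[5]=8 > 6 → no swap
j=6: data[6]=6 ≤ 6 → i=1, swap data[1],data[6] → [6, 6, 8, 8, 7, 8, 8, 6, 7, 6]
j=7: data[7]=6 ≤ 6 → i=2, swap data[2],data[7] → [6, 6, 6, 8, 7, 8, 8, 8, 7, 6]
j=8: data[8]=7 > 6 → no swap
final swap data[3],data[9] → [6, 6, 6, 6, 7, 8, 8, 8, 7, 8]; return 3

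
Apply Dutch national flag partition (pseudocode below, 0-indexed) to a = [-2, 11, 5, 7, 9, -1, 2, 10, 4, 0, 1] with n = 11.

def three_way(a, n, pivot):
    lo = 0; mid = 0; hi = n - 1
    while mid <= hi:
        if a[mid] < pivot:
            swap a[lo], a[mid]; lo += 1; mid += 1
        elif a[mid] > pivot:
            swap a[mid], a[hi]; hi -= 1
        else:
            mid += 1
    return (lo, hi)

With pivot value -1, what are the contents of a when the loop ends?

pivot = -1; lo=0, mid=0, hi=10
a[mid]=-2<-1: swap a[0],a[0]; lo=1,mid=1 → [-2, 11, 5, 7, 9, -1, 2, 10, 4, 0, 1]
a[mid]=11>-1: swap a[1],a[10]; hi=9 → [-2, 1, 5, 7, 9, -1, 2, 10, 4, 0, 11]
a[mid]=1>-1: swap a[1],a[9]; hi=8 → [-2, 0, 5, 7, 9, -1, 2, 10, 4, 1, 11]
a[mid]=0>-1: swap a[1],a[8]; hi=7 → [-2, 4, 5, 7, 9, -1, 2, 10, 0, 1, 11]
a[mid]=4>-1: swap a[1],a[7]; hi=6 → [-2, 10, 5, 7, 9, -1, 2, 4, 0, 1, 11]
a[mid]=10>-1: swap a[1],a[6]; hi=5 → [-2, 2, 5, 7, 9, -1, 10, 4, 0, 1, 11]
a[mid]=2>-1: swap a[1],a[5]; hi=4 → [-2, -1, 5, 7, 9, 2, 10, 4, 0, 1, 11]
a[mid]=-1=-1: mid=2
a[mid]=5>-1: swap a[2],a[4]; hi=3 → [-2, -1, 9, 7, 5, 2, 10, 4, 0, 1, 11]
a[mid]=9>-1: swap a[2],a[3]; hi=2 → [-2, -1, 7, 9, 5, 2, 10, 4, 0, 1, 11]
a[mid]=7>-1: swap a[2],a[2]; hi=1 → [-2, -1, 7, 9, 5, 2, 10, 4, 0, 1, 11]
end: lo=1, hi=1; a = [-2, -1, 7, 9, 5, 2, 10, 4, 0, 1, 11]

[-2, -1, 7, 9, 5, 2, 10, 4, 0, 1, 11]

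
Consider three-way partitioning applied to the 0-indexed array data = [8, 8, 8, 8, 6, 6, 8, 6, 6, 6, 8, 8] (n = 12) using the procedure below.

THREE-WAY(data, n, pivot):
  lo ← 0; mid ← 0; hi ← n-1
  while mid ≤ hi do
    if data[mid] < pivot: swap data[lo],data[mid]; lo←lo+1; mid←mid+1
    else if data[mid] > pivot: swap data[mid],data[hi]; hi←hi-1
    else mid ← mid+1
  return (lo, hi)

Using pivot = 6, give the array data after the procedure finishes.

[6, 6, 6, 6, 6, 8, 8, 8, 8, 8, 8, 8]

lo=0 mid=0 hi=11
8>6: swap(0,11), hi=10 ⇒ [8, 8, 8, 8, 6, 6, 8, 6, 6, 6, 8, 8]
8>6: swap(0,10), hi=9 ⇒ [8, 8, 8, 8, 6, 6, 8, 6, 6, 6, 8, 8]
8>6: swap(0,9), hi=8 ⇒ [6, 8, 8, 8, 6, 6, 8, 6, 6, 8, 8, 8]
6=6: mid=1
8>6: swap(1,8), hi=7 ⇒ [6, 6, 8, 8, 6, 6, 8, 6, 8, 8, 8, 8]
6=6: mid=2
8>6: swap(2,7), hi=6 ⇒ [6, 6, 6, 8, 6, 6, 8, 8, 8, 8, 8, 8]
6=6: mid=3
8>6: swap(3,6), hi=5 ⇒ [6, 6, 6, 8, 6, 6, 8, 8, 8, 8, 8, 8]
8>6: swap(3,5), hi=4 ⇒ [6, 6, 6, 6, 6, 8, 8, 8, 8, 8, 8, 8]
6=6: mid=4
6=6: mid=5
done. lo=0 hi=4; data=[6, 6, 6, 6, 6, 8, 8, 8, 8, 8, 8, 8]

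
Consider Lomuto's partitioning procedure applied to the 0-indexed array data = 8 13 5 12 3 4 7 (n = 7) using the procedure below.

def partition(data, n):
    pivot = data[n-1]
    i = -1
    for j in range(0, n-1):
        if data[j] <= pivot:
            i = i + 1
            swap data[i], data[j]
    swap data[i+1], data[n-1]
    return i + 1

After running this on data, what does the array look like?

5 3 4 7 13 8 12

pivot=7, i=-1
j=0: 8>7, skip
j=1: 13>7, skip
j=2: 5≤7, i=0, swap(0,2) ⇒ 5 13 8 12 3 4 7
j=3: 12>7, skip
j=4: 3≤7, i=1, swap(1,4) ⇒ 5 3 8 12 13 4 7
j=5: 4≤7, i=2, swap(2,5) ⇒ 5 3 4 12 13 8 7
swap(3,6) ⇒ 5 3 4 7 13 8 12; return 3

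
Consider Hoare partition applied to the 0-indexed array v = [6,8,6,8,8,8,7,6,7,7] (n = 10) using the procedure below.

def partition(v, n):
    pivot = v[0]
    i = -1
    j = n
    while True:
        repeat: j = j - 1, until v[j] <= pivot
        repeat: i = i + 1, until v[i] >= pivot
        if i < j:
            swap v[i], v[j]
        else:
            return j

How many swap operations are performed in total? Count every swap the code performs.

pivot = v[0] = 6; i = -1, j = 10
j→7 (v[7]=6≤6), i→0 (v[0]=6≥6); i<j, swap → [6,8,6,8,8,8,7,6,7,7]
j→2 (v[2]=6≤6), i→1 (v[1]=8≥6); i<j, swap → [6,6,8,8,8,8,7,6,7,7]
j→1, i→2; i≥j, return j=1. v = [6,6,8,8,8,8,7,6,7,7]

2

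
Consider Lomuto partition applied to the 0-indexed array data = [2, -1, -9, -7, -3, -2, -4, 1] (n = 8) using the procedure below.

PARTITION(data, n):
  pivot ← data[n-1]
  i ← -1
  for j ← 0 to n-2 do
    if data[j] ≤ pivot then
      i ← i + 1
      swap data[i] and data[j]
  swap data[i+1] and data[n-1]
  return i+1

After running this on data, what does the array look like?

pivot = data[7] = 1; i = -1
j=0: data[0]=2 > 1 → no swap
j=1: data[1]=-1 ≤ 1 → i=0, swap data[0],data[1] → [-1, 2, -9, -7, -3, -2, -4, 1]
j=2: data[2]=-9 ≤ 1 → i=1, swap data[1],data[2] → [-1, -9, 2, -7, -3, -2, -4, 1]
j=3: data[3]=-7 ≤ 1 → i=2, swap data[2],data[3] → [-1, -9, -7, 2, -3, -2, -4, 1]
j=4: data[4]=-3 ≤ 1 → i=3, swap data[3],data[4] → [-1, -9, -7, -3, 2, -2, -4, 1]
j=5: data[5]=-2 ≤ 1 → i=4, swap data[4],data[5] → [-1, -9, -7, -3, -2, 2, -4, 1]
j=6: data[6]=-4 ≤ 1 → i=5, swap data[5],data[6] → [-1, -9, -7, -3, -2, -4, 2, 1]
final swap data[6],data[7] → [-1, -9, -7, -3, -2, -4, 1, 2]; return 6

[-1, -9, -7, -3, -2, -4, 1, 2]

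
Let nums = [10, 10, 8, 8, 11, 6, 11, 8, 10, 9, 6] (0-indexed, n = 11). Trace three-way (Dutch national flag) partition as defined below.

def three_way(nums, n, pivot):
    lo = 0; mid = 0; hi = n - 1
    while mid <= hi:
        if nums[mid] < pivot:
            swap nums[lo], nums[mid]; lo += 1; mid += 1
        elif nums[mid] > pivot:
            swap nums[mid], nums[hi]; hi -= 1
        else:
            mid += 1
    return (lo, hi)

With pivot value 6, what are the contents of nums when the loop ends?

[6, 6, 8, 11, 8, 11, 8, 10, 9, 10, 10]

pivot = 6; lo=0, mid=0, hi=10
nums[mid]=10>6: swap nums[0],nums[10]; hi=9 → [6, 10, 8, 8, 11, 6, 11, 8, 10, 9, 10]
nums[mid]=6=6: mid=1
nums[mid]=10>6: swap nums[1],nums[9]; hi=8 → [6, 9, 8, 8, 11, 6, 11, 8, 10, 10, 10]
nums[mid]=9>6: swap nums[1],nums[8]; hi=7 → [6, 10, 8, 8, 11, 6, 11, 8, 9, 10, 10]
nums[mid]=10>6: swap nums[1],nums[7]; hi=6 → [6, 8, 8, 8, 11, 6, 11, 10, 9, 10, 10]
nums[mid]=8>6: swap nums[1],nums[6]; hi=5 → [6, 11, 8, 8, 11, 6, 8, 10, 9, 10, 10]
nums[mid]=11>6: swap nums[1],nums[5]; hi=4 → [6, 6, 8, 8, 11, 11, 8, 10, 9, 10, 10]
nums[mid]=6=6: mid=2
nums[mid]=8>6: swap nums[2],nums[4]; hi=3 → [6, 6, 11, 8, 8, 11, 8, 10, 9, 10, 10]
nums[mid]=11>6: swap nums[2],nums[3]; hi=2 → [6, 6, 8, 11, 8, 11, 8, 10, 9, 10, 10]
nums[mid]=8>6: swap nums[2],nums[2]; hi=1 → [6, 6, 8, 11, 8, 11, 8, 10, 9, 10, 10]
end: lo=0, hi=1; nums = [6, 6, 8, 11, 8, 11, 8, 10, 9, 10, 10]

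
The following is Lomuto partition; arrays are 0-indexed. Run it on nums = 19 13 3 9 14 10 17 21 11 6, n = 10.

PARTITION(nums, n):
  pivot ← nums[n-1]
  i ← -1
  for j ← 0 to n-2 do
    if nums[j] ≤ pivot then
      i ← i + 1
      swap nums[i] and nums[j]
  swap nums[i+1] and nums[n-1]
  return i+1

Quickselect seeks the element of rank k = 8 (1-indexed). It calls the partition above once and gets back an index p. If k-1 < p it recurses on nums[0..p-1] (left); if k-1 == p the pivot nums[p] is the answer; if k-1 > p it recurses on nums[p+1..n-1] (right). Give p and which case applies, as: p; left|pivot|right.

pivot = nums[9] = 6; i = -1
j=0: nums[0]=19 > 6 → no swap
j=1: nums[1]=13 > 6 → no swap
j=2: nums[2]=3 ≤ 6 → i=0, swap nums[0],nums[2] → 3 13 19 9 14 10 17 21 11 6
j=3: nums[3]=9 > 6 → no swap
j=4: nums[4]=14 > 6 → no swap
j=5: nums[5]=10 > 6 → no swap
j=6: nums[6]=17 > 6 → no swap
j=7: nums[7]=21 > 6 → no swap
j=8: nums[8]=11 > 6 → no swap
final swap nums[1],nums[9] → 3 6 19 9 14 10 17 21 11 13; return 1
p = 1; k-1 = 7 > 1 ⇒ right

1; right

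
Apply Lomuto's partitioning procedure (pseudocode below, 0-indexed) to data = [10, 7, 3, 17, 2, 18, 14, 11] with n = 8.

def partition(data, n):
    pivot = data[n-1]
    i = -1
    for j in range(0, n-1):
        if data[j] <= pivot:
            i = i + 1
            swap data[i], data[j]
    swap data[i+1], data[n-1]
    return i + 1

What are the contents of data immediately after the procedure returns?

[10, 7, 3, 2, 11, 18, 14, 17]

pivot = data[7] = 11; i = -1
j=0: data[0]=10 ≤ 11 → i=0, swap data[0],data[0] (no change) → [10, 7, 3, 17, 2, 18, 14, 11]
j=1: data[1]=7 ≤ 11 → i=1, swap data[1],data[1] (no change) → [10, 7, 3, 17, 2, 18, 14, 11]
j=2: data[2]=3 ≤ 11 → i=2, swap data[2],data[2] (no change) → [10, 7, 3, 17, 2, 18, 14, 11]
j=3: data[3]=17 > 11 → no swap
j=4: data[4]=2 ≤ 11 → i=3, swap data[3],data[4] → [10, 7, 3, 2, 17, 18, 14, 11]
j=5: data[5]=18 > 11 → no swap
j=6: data[6]=14 > 11 → no swap
final swap data[4],data[7] → [10, 7, 3, 2, 11, 18, 14, 17]; return 4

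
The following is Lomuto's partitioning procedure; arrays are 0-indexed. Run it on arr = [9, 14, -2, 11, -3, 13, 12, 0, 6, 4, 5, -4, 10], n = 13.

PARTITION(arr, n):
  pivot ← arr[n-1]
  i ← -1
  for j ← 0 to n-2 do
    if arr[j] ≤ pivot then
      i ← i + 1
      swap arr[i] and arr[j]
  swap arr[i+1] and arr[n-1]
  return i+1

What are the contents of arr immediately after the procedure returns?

pivot = arr[12] = 10; i = -1
j=0: arr[0]=9 ≤ 10 → i=0, swap arr[0],arr[0] (no change) → [9, 14, -2, 11, -3, 13, 12, 0, 6, 4, 5, -4, 10]
j=1: arr[1]=14 > 10 → no swap
j=2: arr[2]=-2 ≤ 10 → i=1, swap arr[1],arr[2] → [9, -2, 14, 11, -3, 13, 12, 0, 6, 4, 5, -4, 10]
j=3: arr[3]=11 > 10 → no swap
j=4: arr[4]=-3 ≤ 10 → i=2, swap arr[2],arr[4] → [9, -2, -3, 11, 14, 13, 12, 0, 6, 4, 5, -4, 10]
j=5: arr[5]=13 > 10 → no swap
j=6: arr[6]=12 > 10 → no swap
j=7: arr[7]=0 ≤ 10 → i=3, swap arr[3],arr[7] → [9, -2, -3, 0, 14, 13, 12, 11, 6, 4, 5, -4, 10]
j=8: arr[8]=6 ≤ 10 → i=4, swap arr[4],arr[8] → [9, -2, -3, 0, 6, 13, 12, 11, 14, 4, 5, -4, 10]
j=9: arr[9]=4 ≤ 10 → i=5, swap arr[5],arr[9] → [9, -2, -3, 0, 6, 4, 12, 11, 14, 13, 5, -4, 10]
j=10: arr[10]=5 ≤ 10 → i=6, swap arr[6],arr[10] → [9, -2, -3, 0, 6, 4, 5, 11, 14, 13, 12, -4, 10]
j=11: arr[11]=-4 ≤ 10 → i=7, swap arr[7],arr[11] → [9, -2, -3, 0, 6, 4, 5, -4, 14, 13, 12, 11, 10]
final swap arr[8],arr[12] → [9, -2, -3, 0, 6, 4, 5, -4, 10, 13, 12, 11, 14]; return 8

[9, -2, -3, 0, 6, 4, 5, -4, 10, 13, 12, 11, 14]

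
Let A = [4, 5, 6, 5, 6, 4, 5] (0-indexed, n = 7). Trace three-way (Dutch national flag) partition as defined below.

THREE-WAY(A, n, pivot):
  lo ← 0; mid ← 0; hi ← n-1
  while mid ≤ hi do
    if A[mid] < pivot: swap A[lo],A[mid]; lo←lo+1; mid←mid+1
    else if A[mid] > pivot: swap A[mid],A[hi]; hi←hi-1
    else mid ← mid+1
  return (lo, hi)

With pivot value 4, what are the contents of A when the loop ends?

[4, 4, 5, 6, 6, 5, 5]

pivot = 4; lo=0, mid=0, hi=6
A[mid]=4=4: mid=1
A[mid]=5>4: swap A[1],A[6]; hi=5 → [4, 5, 6, 5, 6, 4, 5]
A[mid]=5>4: swap A[1],A[5]; hi=4 → [4, 4, 6, 5, 6, 5, 5]
A[mid]=4=4: mid=2
A[mid]=6>4: swap A[2],A[4]; hi=3 → [4, 4, 6, 5, 6, 5, 5]
A[mid]=6>4: swap A[2],A[3]; hi=2 → [4, 4, 5, 6, 6, 5, 5]
A[mid]=5>4: swap A[2],A[2]; hi=1 → [4, 4, 5, 6, 6, 5, 5]
end: lo=0, hi=1; A = [4, 4, 5, 6, 6, 5, 5]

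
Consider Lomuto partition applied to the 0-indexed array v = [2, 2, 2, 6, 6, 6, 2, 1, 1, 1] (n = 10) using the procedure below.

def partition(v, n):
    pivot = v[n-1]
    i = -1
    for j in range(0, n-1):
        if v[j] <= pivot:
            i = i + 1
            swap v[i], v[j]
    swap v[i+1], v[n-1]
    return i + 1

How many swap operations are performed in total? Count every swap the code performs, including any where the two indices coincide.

3

pivot = v[9] = 1; i = -1
j=0: v[0]=2 > 1 → no swap
j=1: v[1]=2 > 1 → no swap
j=2: v[2]=2 > 1 → no swap
j=3: v[3]=6 > 1 → no swap
j=4: v[4]=6 > 1 → no swap
j=5: v[5]=6 > 1 → no swap
j=6: v[6]=2 > 1 → no swap
j=7: v[7]=1 ≤ 1 → i=0, swap v[0],v[7] → [1, 2, 2, 6, 6, 6, 2, 2, 1, 1]
j=8: v[8]=1 ≤ 1 → i=1, swap v[1],v[8] → [1, 1, 2, 6, 6, 6, 2, 2, 2, 1]
final swap v[2],v[9] → [1, 1, 1, 6, 6, 6, 2, 2, 2, 2]; return 2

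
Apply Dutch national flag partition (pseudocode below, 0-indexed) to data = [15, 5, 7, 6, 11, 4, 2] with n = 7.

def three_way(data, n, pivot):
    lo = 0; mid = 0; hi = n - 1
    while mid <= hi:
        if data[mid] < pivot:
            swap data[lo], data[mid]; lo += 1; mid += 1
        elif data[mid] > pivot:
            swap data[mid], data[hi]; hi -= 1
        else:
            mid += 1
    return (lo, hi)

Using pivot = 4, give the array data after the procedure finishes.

[2, 4, 6, 11, 7, 5, 15]

pivot = 4; lo=0, mid=0, hi=6
data[mid]=15>4: swap data[0],data[6]; hi=5 → [2, 5, 7, 6, 11, 4, 15]
data[mid]=2<4: swap data[0],data[0]; lo=1,mid=1 → [2, 5, 7, 6, 11, 4, 15]
data[mid]=5>4: swap data[1],data[5]; hi=4 → [2, 4, 7, 6, 11, 5, 15]
data[mid]=4=4: mid=2
data[mid]=7>4: swap data[2],data[4]; hi=3 → [2, 4, 11, 6, 7, 5, 15]
data[mid]=11>4: swap data[2],data[3]; hi=2 → [2, 4, 6, 11, 7, 5, 15]
data[mid]=6>4: swap data[2],data[2]; hi=1 → [2, 4, 6, 11, 7, 5, 15]
end: lo=1, hi=1; data = [2, 4, 6, 11, 7, 5, 15]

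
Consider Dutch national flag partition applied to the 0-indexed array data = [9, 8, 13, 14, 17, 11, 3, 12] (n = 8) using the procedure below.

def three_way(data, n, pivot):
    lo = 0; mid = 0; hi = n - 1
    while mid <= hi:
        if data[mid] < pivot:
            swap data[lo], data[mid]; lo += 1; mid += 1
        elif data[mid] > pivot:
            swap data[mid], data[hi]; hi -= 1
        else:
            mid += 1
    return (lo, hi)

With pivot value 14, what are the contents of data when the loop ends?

[9, 8, 13, 12, 11, 3, 14, 17]

pivot = 14; lo=0, mid=0, hi=7
data[mid]=9<14: swap data[0],data[0]; lo=1,mid=1 → [9, 8, 13, 14, 17, 11, 3, 12]
data[mid]=8<14: swap data[1],data[1]; lo=2,mid=2 → [9, 8, 13, 14, 17, 11, 3, 12]
data[mid]=13<14: swap data[2],data[2]; lo=3,mid=3 → [9, 8, 13, 14, 17, 11, 3, 12]
data[mid]=14=14: mid=4
data[mid]=17>14: swap data[4],data[7]; hi=6 → [9, 8, 13, 14, 12, 11, 3, 17]
data[mid]=12<14: swap data[3],data[4]; lo=4,mid=5 → [9, 8, 13, 12, 14, 11, 3, 17]
data[mid]=11<14: swap data[4],data[5]; lo=5,mid=6 → [9, 8, 13, 12, 11, 14, 3, 17]
data[mid]=3<14: swap data[5],data[6]; lo=6,mid=7 → [9, 8, 13, 12, 11, 3, 14, 17]
end: lo=6, hi=6; data = [9, 8, 13, 12, 11, 3, 14, 17]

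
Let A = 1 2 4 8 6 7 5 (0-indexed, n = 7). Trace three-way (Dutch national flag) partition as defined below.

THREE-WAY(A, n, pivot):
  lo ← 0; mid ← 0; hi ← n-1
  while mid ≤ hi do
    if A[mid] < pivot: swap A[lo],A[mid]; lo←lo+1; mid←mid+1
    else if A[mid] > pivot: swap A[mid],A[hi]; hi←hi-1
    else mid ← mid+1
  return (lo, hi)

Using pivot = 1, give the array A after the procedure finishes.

lo=0 mid=0 hi=6
1=1: mid=1
2>1: swap(1,6), hi=5 ⇒ 1 5 4 8 6 7 2
5>1: swap(1,5), hi=4 ⇒ 1 7 4 8 6 5 2
7>1: swap(1,4), hi=3 ⇒ 1 6 4 8 7 5 2
6>1: swap(1,3), hi=2 ⇒ 1 8 4 6 7 5 2
8>1: swap(1,2), hi=1 ⇒ 1 4 8 6 7 5 2
4>1: swap(1,1), hi=0 ⇒ 1 4 8 6 7 5 2
done. lo=0 hi=0; A=1 4 8 6 7 5 2

1 4 8 6 7 5 2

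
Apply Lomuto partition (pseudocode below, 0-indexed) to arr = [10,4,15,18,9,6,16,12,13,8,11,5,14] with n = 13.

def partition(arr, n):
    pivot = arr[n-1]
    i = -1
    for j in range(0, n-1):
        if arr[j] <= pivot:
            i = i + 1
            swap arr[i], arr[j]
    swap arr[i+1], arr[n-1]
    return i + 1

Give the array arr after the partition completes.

pivot=14, i=-1
j=0: 10≤14, i=0, swap(0,0) ⇒ [10,4,15,18,9,6,16,12,13,8,11,5,14]
j=1: 4≤14, i=1, swap(1,1) ⇒ [10,4,15,18,9,6,16,12,13,8,11,5,14]
j=2: 15>14, skip
j=3: 18>14, skip
j=4: 9≤14, i=2, swap(2,4) ⇒ [10,4,9,18,15,6,16,12,13,8,11,5,14]
j=5: 6≤14, i=3, swap(3,5) ⇒ [10,4,9,6,15,18,16,12,13,8,11,5,14]
j=6: 16>14, skip
j=7: 12≤14, i=4, swap(4,7) ⇒ [10,4,9,6,12,18,16,15,13,8,11,5,14]
j=8: 13≤14, i=5, swap(5,8) ⇒ [10,4,9,6,12,13,16,15,18,8,11,5,14]
j=9: 8≤14, i=6, swap(6,9) ⇒ [10,4,9,6,12,13,8,15,18,16,11,5,14]
j=10: 11≤14, i=7, swap(7,10) ⇒ [10,4,9,6,12,13,8,11,18,16,15,5,14]
j=11: 5≤14, i=8, swap(8,11) ⇒ [10,4,9,6,12,13,8,11,5,16,15,18,14]
swap(9,12) ⇒ [10,4,9,6,12,13,8,11,5,14,15,18,16]; return 9

[10,4,9,6,12,13,8,11,5,14,15,18,16]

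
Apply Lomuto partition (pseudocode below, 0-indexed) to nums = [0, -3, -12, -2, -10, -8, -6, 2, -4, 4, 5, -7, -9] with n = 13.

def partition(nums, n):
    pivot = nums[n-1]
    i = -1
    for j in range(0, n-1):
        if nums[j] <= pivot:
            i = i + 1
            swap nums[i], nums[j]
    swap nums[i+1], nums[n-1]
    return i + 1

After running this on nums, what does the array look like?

pivot=-9, i=-1
j=0: 0>-9, skip
j=1: -3>-9, skip
j=2: -12≤-9, i=0, swap(0,2) ⇒ [-12, -3, 0, -2, -10, -8, -6, 2, -4, 4, 5, -7, -9]
j=3: -2>-9, skip
j=4: -10≤-9, i=1, swap(1,4) ⇒ [-12, -10, 0, -2, -3, -8, -6, 2, -4, 4, 5, -7, -9]
j=5: -8>-9, skip
j=6: -6>-9, skip
j=7: 2>-9, skip
j=8: -4>-9, skip
j=9: 4>-9, skip
j=10: 5>-9, skip
j=11: -7>-9, skip
swap(2,12) ⇒ [-12, -10, -9, -2, -3, -8, -6, 2, -4, 4, 5, -7, 0]; return 2

[-12, -10, -9, -2, -3, -8, -6, 2, -4, 4, 5, -7, 0]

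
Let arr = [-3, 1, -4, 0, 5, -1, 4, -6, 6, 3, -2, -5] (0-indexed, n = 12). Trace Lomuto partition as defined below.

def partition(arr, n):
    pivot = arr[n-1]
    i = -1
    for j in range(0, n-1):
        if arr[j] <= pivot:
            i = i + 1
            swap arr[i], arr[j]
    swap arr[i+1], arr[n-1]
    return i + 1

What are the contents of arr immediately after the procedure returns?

pivot=-5, i=-1
j=0: -3>-5, skip
j=1: 1>-5, skip
j=2: -4>-5, skip
j=3: 0>-5, skip
j=4: 5>-5, skip
j=5: -1>-5, skip
j=6: 4>-5, skip
j=7: -6≤-5, i=0, swap(0,7) ⇒ [-6, 1, -4, 0, 5, -1, 4, -3, 6, 3, -2, -5]
j=8: 6>-5, skip
j=9: 3>-5, skip
j=10: -2>-5, skip
swap(1,11) ⇒ [-6, -5, -4, 0, 5, -1, 4, -3, 6, 3, -2, 1]; return 1

[-6, -5, -4, 0, 5, -1, 4, -3, 6, 3, -2, 1]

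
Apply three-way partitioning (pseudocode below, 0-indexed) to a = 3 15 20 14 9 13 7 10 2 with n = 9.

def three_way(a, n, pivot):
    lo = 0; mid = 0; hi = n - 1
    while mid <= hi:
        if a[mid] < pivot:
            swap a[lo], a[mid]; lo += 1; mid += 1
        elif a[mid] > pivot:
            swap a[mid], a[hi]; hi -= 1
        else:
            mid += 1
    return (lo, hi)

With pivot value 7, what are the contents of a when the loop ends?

3 2 7 9 13 14 10 20 15

lo=0 mid=0 hi=8
3<7: swap(0,0), lo=1 mid=1 ⇒ 3 15 20 14 9 13 7 10 2
15>7: swap(1,8), hi=7 ⇒ 3 2 20 14 9 13 7 10 15
2<7: swap(1,1), lo=2 mid=2 ⇒ 3 2 20 14 9 13 7 10 15
20>7: swap(2,7), hi=6 ⇒ 3 2 10 14 9 13 7 20 15
10>7: swap(2,6), hi=5 ⇒ 3 2 7 14 9 13 10 20 15
7=7: mid=3
14>7: swap(3,5), hi=4 ⇒ 3 2 7 13 9 14 10 20 15
13>7: swap(3,4), hi=3 ⇒ 3 2 7 9 13 14 10 20 15
9>7: swap(3,3), hi=2 ⇒ 3 2 7 9 13 14 10 20 15
done. lo=2 hi=2; a=3 2 7 9 13 14 10 20 15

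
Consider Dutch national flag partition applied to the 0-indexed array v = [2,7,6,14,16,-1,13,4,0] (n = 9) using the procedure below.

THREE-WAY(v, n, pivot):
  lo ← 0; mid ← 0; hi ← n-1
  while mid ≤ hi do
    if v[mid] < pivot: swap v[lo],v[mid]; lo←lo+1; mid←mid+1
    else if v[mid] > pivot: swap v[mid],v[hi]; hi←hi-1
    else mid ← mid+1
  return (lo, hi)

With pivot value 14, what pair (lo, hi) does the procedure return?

pivot = 14; lo=0, mid=0, hi=8
v[mid]=2<14: swap v[0],v[0]; lo=1,mid=1 → [2,7,6,14,16,-1,13,4,0]
v[mid]=7<14: swap v[1],v[1]; lo=2,mid=2 → [2,7,6,14,16,-1,13,4,0]
v[mid]=6<14: swap v[2],v[2]; lo=3,mid=3 → [2,7,6,14,16,-1,13,4,0]
v[mid]=14=14: mid=4
v[mid]=16>14: swap v[4],v[8]; hi=7 → [2,7,6,14,0,-1,13,4,16]
v[mid]=0<14: swap v[3],v[4]; lo=4,mid=5 → [2,7,6,0,14,-1,13,4,16]
v[mid]=-1<14: swap v[4],v[5]; lo=5,mid=6 → [2,7,6,0,-1,14,13,4,16]
v[mid]=13<14: swap v[5],v[6]; lo=6,mid=7 → [2,7,6,0,-1,13,14,4,16]
v[mid]=4<14: swap v[6],v[7]; lo=7,mid=8 → [2,7,6,0,-1,13,4,14,16]
end: lo=7, hi=7; v = [2,7,6,0,-1,13,4,14,16]

(7, 7)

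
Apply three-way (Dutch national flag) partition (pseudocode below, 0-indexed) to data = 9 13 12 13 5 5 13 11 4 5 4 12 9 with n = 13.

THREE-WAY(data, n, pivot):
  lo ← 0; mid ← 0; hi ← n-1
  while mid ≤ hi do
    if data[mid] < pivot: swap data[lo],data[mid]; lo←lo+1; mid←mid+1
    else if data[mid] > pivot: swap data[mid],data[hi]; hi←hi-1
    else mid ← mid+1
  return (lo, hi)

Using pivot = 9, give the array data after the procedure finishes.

4 5 5 5 4 9 9 11 13 13 12 12 13

pivot = 9; lo=0, mid=0, hi=12
data[mid]=9=9: mid=1
data[mid]=13>9: swap data[1],data[12]; hi=11 → 9 9 12 13 5 5 13 11 4 5 4 12 13
data[mid]=9=9: mid=2
data[mid]=12>9: swap data[2],data[11]; hi=10 → 9 9 12 13 5 5 13 11 4 5 4 12 13
data[mid]=12>9: swap data[2],data[10]; hi=9 → 9 9 4 13 5 5 13 11 4 5 12 12 13
data[mid]=4<9: swap data[0],data[2]; lo=1,mid=3 → 4 9 9 13 5 5 13 11 4 5 12 12 13
data[mid]=13>9: swap data[3],data[9]; hi=8 → 4 9 9 5 5 5 13 11 4 13 12 12 13
data[mid]=5<9: swap data[1],data[3]; lo=2,mid=4 → 4 5 9 9 5 5 13 11 4 13 12 12 13
data[mid]=5<9: swap data[2],data[4]; lo=3,mid=5 → 4 5 5 9 9 5 13 11 4 13 12 12 13
data[mid]=5<9: swap data[3],data[5]; lo=4,mid=6 → 4 5 5 5 9 9 13 11 4 13 12 12 13
data[mid]=13>9: swap data[6],data[8]; hi=7 → 4 5 5 5 9 9 4 11 13 13 12 12 13
data[mid]=4<9: swap data[4],data[6]; lo=5,mid=7 → 4 5 5 5 4 9 9 11 13 13 12 12 13
data[mid]=11>9: swap data[7],data[7]; hi=6 → 4 5 5 5 4 9 9 11 13 13 12 12 13
end: lo=5, hi=6; data = 4 5 5 5 4 9 9 11 13 13 12 12 13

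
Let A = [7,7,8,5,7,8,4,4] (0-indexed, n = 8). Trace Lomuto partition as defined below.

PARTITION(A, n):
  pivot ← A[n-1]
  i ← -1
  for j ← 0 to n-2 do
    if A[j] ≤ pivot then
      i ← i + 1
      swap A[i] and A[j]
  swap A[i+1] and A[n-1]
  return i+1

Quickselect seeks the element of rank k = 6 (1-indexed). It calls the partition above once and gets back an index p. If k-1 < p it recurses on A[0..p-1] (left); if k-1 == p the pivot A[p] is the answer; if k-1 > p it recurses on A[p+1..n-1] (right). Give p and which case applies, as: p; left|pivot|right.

1; right

pivot=4, i=-1
j=0: 7>4, skip
j=1: 7>4, skip
j=2: 8>4, skip
j=3: 5>4, skip
j=4: 7>4, skip
j=5: 8>4, skip
j=6: 4≤4, i=0, swap(0,6) ⇒ [4,7,8,5,7,8,7,4]
swap(1,7) ⇒ [4,4,8,5,7,8,7,7]; return 1
p = 1; k-1 = 5 > 1 ⇒ right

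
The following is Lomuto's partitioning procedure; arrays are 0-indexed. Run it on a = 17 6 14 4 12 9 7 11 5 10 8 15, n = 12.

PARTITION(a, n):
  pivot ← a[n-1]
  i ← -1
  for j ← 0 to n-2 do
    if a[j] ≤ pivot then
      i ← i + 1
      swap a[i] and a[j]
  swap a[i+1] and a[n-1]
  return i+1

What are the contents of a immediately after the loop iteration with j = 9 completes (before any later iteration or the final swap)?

6 14 4 12 9 7 11 5 10 17 8 15

pivot = a[11] = 15; i = -1
j=0: a[0]=17 > 15 → no swap
j=1: a[1]=6 ≤ 15 → i=0, swap a[0],a[1] → 6 17 14 4 12 9 7 11 5 10 8 15
j=2: a[2]=14 ≤ 15 → i=1, swap a[1],a[2] → 6 14 17 4 12 9 7 11 5 10 8 15
j=3: a[3]=4 ≤ 15 → i=2, swap a[2],a[3] → 6 14 4 17 12 9 7 11 5 10 8 15
j=4: a[4]=12 ≤ 15 → i=3, swap a[3],a[4] → 6 14 4 12 17 9 7 11 5 10 8 15
j=5: a[5]=9 ≤ 15 → i=4, swap a[4],a[5] → 6 14 4 12 9 17 7 11 5 10 8 15
j=6: a[6]=7 ≤ 15 → i=5, swap a[5],a[6] → 6 14 4 12 9 7 17 11 5 10 8 15
j=7: a[7]=11 ≤ 15 → i=6, swap a[6],a[7] → 6 14 4 12 9 7 11 17 5 10 8 15
j=8: a[8]=5 ≤ 15 → i=7, swap a[7],a[8] → 6 14 4 12 9 7 11 5 17 10 8 15
j=9: a[9]=10 ≤ 15 → i=8, swap a[8],a[9] → 6 14 4 12 9 7 11 5 10 17 8 15
(after j=9) a = 6 14 4 12 9 7 11 5 10 17 8 15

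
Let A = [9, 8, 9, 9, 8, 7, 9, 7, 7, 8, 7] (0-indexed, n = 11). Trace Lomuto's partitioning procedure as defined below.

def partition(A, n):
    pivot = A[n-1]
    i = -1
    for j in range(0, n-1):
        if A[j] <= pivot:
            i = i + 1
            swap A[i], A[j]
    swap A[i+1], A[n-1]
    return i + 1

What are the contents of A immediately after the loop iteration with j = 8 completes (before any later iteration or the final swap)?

[7, 7, 7, 9, 8, 9, 9, 8, 9, 8, 7]

pivot = A[10] = 7; i = -1
j=0: A[0]=9 > 7 → no swap
j=1: A[1]=8 > 7 → no swap
j=2: A[2]=9 > 7 → no swap
j=3: A[3]=9 > 7 → no swap
j=4: A[4]=8 > 7 → no swap
j=5: A[5]=7 ≤ 7 → i=0, swap A[0],A[5] → [7, 8, 9, 9, 8, 9, 9, 7, 7, 8, 7]
j=6: A[6]=9 > 7 → no swap
j=7: A[7]=7 ≤ 7 → i=1, swap A[1],A[7] → [7, 7, 9, 9, 8, 9, 9, 8, 7, 8, 7]
j=8: A[8]=7 ≤ 7 → i=2, swap A[2],A[8] → [7, 7, 7, 9, 8, 9, 9, 8, 9, 8, 7]
(after j=8) A = [7, 7, 7, 9, 8, 9, 9, 8, 9, 8, 7]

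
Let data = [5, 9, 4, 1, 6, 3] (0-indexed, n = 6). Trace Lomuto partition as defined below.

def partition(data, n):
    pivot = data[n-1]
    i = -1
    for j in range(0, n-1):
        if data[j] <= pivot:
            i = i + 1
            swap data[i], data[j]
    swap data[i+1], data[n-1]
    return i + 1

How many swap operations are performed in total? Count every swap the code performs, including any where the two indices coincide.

2

pivot = data[5] = 3; i = -1
j=0: data[0]=5 > 3 → no swap
j=1: data[1]=9 > 3 → no swap
j=2: data[2]=4 > 3 → no swap
j=3: data[3]=1 ≤ 3 → i=0, swap data[0],data[3] → [1, 9, 4, 5, 6, 3]
j=4: data[4]=6 > 3 → no swap
final swap data[1],data[5] → [1, 3, 4, 5, 6, 9]; return 1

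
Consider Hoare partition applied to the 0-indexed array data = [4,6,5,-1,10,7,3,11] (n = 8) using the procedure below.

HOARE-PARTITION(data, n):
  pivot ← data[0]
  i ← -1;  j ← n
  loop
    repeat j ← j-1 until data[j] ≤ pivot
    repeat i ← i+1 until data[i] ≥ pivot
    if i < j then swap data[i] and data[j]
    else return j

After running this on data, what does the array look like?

pivot=4
j stops at 6 (3), i stops at 0 (4); swap ⇒ [3,6,5,-1,10,7,4,11]
j stops at 3 (-1), i stops at 1 (6); swap ⇒ [3,-1,5,6,10,7,4,11]
j stops at 1, i stops at 2; i≥j ⇒ return 1. data=[3,-1,5,6,10,7,4,11]

[3,-1,5,6,10,7,4,11]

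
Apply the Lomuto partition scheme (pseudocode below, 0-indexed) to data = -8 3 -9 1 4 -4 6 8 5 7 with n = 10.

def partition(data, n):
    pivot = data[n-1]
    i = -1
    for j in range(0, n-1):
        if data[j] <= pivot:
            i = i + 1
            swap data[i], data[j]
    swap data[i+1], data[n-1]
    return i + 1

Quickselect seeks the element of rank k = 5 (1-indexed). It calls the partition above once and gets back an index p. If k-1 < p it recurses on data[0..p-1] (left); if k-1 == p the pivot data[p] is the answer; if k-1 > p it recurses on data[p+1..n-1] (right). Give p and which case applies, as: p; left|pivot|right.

8; left

pivot=7, i=-1
j=0: -8≤7, i=0, swap(0,0) ⇒ -8 3 -9 1 4 -4 6 8 5 7
j=1: 3≤7, i=1, swap(1,1) ⇒ -8 3 -9 1 4 -4 6 8 5 7
j=2: -9≤7, i=2, swap(2,2) ⇒ -8 3 -9 1 4 -4 6 8 5 7
j=3: 1≤7, i=3, swap(3,3) ⇒ -8 3 -9 1 4 -4 6 8 5 7
j=4: 4≤7, i=4, swap(4,4) ⇒ -8 3 -9 1 4 -4 6 8 5 7
j=5: -4≤7, i=5, swap(5,5) ⇒ -8 3 -9 1 4 -4 6 8 5 7
j=6: 6≤7, i=6, swap(6,6) ⇒ -8 3 -9 1 4 -4 6 8 5 7
j=7: 8>7, skip
j=8: 5≤7, i=7, swap(7,8) ⇒ -8 3 -9 1 4 -4 6 5 8 7
swap(8,9) ⇒ -8 3 -9 1 4 -4 6 5 7 8; return 8
p = 8; k-1 = 4 < 8 ⇒ left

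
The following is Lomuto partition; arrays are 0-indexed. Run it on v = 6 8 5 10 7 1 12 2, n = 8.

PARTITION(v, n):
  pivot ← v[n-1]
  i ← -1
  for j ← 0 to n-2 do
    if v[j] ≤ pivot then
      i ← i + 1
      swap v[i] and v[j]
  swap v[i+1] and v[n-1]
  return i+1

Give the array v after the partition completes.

1 2 5 10 7 6 12 8

pivot = v[7] = 2; i = -1
j=0: v[0]=6 > 2 → no swap
j=1: v[1]=8 > 2 → no swap
j=2: v[2]=5 > 2 → no swap
j=3: v[3]=10 > 2 → no swap
j=4: v[4]=7 > 2 → no swap
j=5: v[5]=1 ≤ 2 → i=0, swap v[0],v[5] → 1 8 5 10 7 6 12 2
j=6: v[6]=12 > 2 → no swap
final swap v[1],v[7] → 1 2 5 10 7 6 12 8; return 1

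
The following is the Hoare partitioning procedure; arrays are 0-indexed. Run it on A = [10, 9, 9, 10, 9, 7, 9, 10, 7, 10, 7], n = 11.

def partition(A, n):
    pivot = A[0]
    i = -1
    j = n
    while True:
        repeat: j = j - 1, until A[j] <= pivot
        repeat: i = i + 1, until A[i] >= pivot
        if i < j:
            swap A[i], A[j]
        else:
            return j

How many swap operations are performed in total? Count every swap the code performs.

3

pivot=10
j stops at 10 (7), i stops at 0 (10); swap ⇒ [7, 9, 9, 10, 9, 7, 9, 10, 7, 10, 10]
j stops at 9 (10), i stops at 3 (10); swap ⇒ [7, 9, 9, 10, 9, 7, 9, 10, 7, 10, 10]
j stops at 8 (7), i stops at 7 (10); swap ⇒ [7, 9, 9, 10, 9, 7, 9, 7, 10, 10, 10]
j stops at 7, i stops at 8; i≥j ⇒ return 7. A=[7, 9, 9, 10, 9, 7, 9, 7, 10, 10, 10]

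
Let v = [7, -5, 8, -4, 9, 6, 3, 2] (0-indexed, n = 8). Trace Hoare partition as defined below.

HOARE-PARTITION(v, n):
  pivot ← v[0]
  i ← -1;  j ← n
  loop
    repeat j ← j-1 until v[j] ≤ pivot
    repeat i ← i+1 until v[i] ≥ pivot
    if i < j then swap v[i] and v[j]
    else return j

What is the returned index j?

4

pivot=7
j stops at 7 (2), i stops at 0 (7); swap ⇒ [2, -5, 8, -4, 9, 6, 3, 7]
j stops at 6 (3), i stops at 2 (8); swap ⇒ [2, -5, 3, -4, 9, 6, 8, 7]
j stops at 5 (6), i stops at 4 (9); swap ⇒ [2, -5, 3, -4, 6, 9, 8, 7]
j stops at 4, i stops at 5; i≥j ⇒ return 4. v=[2, -5, 3, -4, 6, 9, 8, 7]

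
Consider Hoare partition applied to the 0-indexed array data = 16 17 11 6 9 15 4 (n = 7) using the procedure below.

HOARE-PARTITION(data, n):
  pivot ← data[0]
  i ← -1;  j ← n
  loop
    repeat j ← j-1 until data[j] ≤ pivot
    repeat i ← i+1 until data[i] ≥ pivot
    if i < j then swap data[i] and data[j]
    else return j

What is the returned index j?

4

pivot=16
j stops at 6 (4), i stops at 0 (16); swap ⇒ 4 17 11 6 9 15 16
j stops at 5 (15), i stops at 1 (17); swap ⇒ 4 15 11 6 9 17 16
j stops at 4, i stops at 5; i≥j ⇒ return 4. data=4 15 11 6 9 17 16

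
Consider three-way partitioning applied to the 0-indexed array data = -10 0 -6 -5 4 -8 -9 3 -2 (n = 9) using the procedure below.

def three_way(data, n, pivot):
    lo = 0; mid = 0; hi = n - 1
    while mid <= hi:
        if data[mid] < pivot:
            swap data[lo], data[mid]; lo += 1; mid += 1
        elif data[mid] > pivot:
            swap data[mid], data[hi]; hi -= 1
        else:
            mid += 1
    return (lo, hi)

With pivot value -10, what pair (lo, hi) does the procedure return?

(0, 0)

lo=0 mid=0 hi=8
-10=-10: mid=1
0>-10: swap(1,8), hi=7 ⇒ -10 -2 -6 -5 4 -8 -9 3 0
-2>-10: swap(1,7), hi=6 ⇒ -10 3 -6 -5 4 -8 -9 -2 0
3>-10: swap(1,6), hi=5 ⇒ -10 -9 -6 -5 4 -8 3 -2 0
-9>-10: swap(1,5), hi=4 ⇒ -10 -8 -6 -5 4 -9 3 -2 0
-8>-10: swap(1,4), hi=3 ⇒ -10 4 -6 -5 -8 -9 3 -2 0
4>-10: swap(1,3), hi=2 ⇒ -10 -5 -6 4 -8 -9 3 -2 0
-5>-10: swap(1,2), hi=1 ⇒ -10 -6 -5 4 -8 -9 3 -2 0
-6>-10: swap(1,1), hi=0 ⇒ -10 -6 -5 4 -8 -9 3 -2 0
done. lo=0 hi=0; data=-10 -6 -5 4 -8 -9 3 -2 0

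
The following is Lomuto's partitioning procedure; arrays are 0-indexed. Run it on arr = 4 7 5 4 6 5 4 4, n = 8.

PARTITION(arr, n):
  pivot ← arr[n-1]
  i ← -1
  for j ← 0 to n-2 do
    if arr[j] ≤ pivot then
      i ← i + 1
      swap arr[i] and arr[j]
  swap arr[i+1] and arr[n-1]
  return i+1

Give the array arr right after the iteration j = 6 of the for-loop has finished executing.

4 4 4 7 6 5 5 4

pivot=4, i=-1
j=0: 4≤4, i=0, swap(0,0) ⇒ 4 7 5 4 6 5 4 4
j=1: 7>4, skip
j=2: 5>4, skip
j=3: 4≤4, i=1, swap(1,3) ⇒ 4 4 5 7 6 5 4 4
j=4: 6>4, skip
j=5: 5>4, skip
j=6: 4≤4, i=2, swap(2,6) ⇒ 4 4 4 7 6 5 5 4
(after j=6) arr = 4 4 4 7 6 5 5 4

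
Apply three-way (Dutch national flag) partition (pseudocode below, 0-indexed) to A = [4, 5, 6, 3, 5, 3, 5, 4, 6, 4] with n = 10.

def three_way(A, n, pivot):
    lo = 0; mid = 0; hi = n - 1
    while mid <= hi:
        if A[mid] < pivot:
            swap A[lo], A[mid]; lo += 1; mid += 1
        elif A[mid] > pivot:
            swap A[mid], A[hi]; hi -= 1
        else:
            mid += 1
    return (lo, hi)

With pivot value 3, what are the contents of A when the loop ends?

[3, 3, 6, 5, 5, 5, 4, 6, 4, 4]

pivot = 3; lo=0, mid=0, hi=9
A[mid]=4>3: swap A[0],A[9]; hi=8 → [4, 5, 6, 3, 5, 3, 5, 4, 6, 4]
A[mid]=4>3: swap A[0],A[8]; hi=7 → [6, 5, 6, 3, 5, 3, 5, 4, 4, 4]
A[mid]=6>3: swap A[0],A[7]; hi=6 → [4, 5, 6, 3, 5, 3, 5, 6, 4, 4]
A[mid]=4>3: swap A[0],A[6]; hi=5 → [5, 5, 6, 3, 5, 3, 4, 6, 4, 4]
A[mid]=5>3: swap A[0],A[5]; hi=4 → [3, 5, 6, 3, 5, 5, 4, 6, 4, 4]
A[mid]=3=3: mid=1
A[mid]=5>3: swap A[1],A[4]; hi=3 → [3, 5, 6, 3, 5, 5, 4, 6, 4, 4]
A[mid]=5>3: swap A[1],A[3]; hi=2 → [3, 3, 6, 5, 5, 5, 4, 6, 4, 4]
A[mid]=3=3: mid=2
A[mid]=6>3: swap A[2],A[2]; hi=1 → [3, 3, 6, 5, 5, 5, 4, 6, 4, 4]
end: lo=0, hi=1; A = [3, 3, 6, 5, 5, 5, 4, 6, 4, 4]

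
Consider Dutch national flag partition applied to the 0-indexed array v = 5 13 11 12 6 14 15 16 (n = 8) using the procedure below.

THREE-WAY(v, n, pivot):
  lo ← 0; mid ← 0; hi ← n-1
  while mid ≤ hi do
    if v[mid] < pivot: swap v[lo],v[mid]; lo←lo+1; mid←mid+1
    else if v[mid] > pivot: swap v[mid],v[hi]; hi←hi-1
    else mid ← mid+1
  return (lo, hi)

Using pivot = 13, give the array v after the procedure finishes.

5 11 12 6 13 15 16 14

lo=0 mid=0 hi=7
5<13: swap(0,0), lo=1 mid=1 ⇒ 5 13 11 12 6 14 15 16
13=13: mid=2
11<13: swap(1,2), lo=2 mid=3 ⇒ 5 11 13 12 6 14 15 16
12<13: swap(2,3), lo=3 mid=4 ⇒ 5 11 12 13 6 14 15 16
6<13: swap(3,4), lo=4 mid=5 ⇒ 5 11 12 6 13 14 15 16
14>13: swap(5,7), hi=6 ⇒ 5 11 12 6 13 16 15 14
16>13: swap(5,6), hi=5 ⇒ 5 11 12 6 13 15 16 14
15>13: swap(5,5), hi=4 ⇒ 5 11 12 6 13 15 16 14
done. lo=4 hi=4; v=5 11 12 6 13 15 16 14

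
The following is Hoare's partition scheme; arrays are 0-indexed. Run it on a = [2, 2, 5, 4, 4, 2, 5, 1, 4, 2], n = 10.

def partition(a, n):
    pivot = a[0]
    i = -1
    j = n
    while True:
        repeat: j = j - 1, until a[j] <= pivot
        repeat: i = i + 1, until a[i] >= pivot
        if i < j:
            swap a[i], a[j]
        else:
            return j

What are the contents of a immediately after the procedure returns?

pivot = a[0] = 2; i = -1, j = 10
j→9 (a[9]=2≤2), i→0 (a[0]=2≥2); i<j, swap → [2, 2, 5, 4, 4, 2, 5, 1, 4, 2]
j→7 (a[7]=1≤2), i→1 (a[1]=2≥2); i<j, swap → [2, 1, 5, 4, 4, 2, 5, 2, 4, 2]
j→5 (a[5]=2≤2), i→2 (a[2]=5≥2); i<j, swap → [2, 1, 2, 4, 4, 5, 5, 2, 4, 2]
j→2, i→3; i≥j, return j=2. a = [2, 1, 2, 4, 4, 5, 5, 2, 4, 2]

[2, 1, 2, 4, 4, 5, 5, 2, 4, 2]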